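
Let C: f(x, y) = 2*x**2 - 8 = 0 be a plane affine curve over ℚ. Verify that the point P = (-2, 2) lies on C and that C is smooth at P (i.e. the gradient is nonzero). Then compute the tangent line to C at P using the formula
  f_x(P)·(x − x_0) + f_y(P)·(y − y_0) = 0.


Tangent line at P: -8*x - 16 = 0.

Step 1: f(-2, 2) = 0, so P lies on C.
Step 2: partial derivatives
  f_x(x, y) = 4*x, f_y(x, y) = 0.
  f_x(P) = -8, f_y(P) = 0 (gradient nonzero, so P is smooth).
Step 3: tangent line at P: -8·(x − -2) + 0·(y − 2) = 0.
Expanding: -8*x - 16 = 0.


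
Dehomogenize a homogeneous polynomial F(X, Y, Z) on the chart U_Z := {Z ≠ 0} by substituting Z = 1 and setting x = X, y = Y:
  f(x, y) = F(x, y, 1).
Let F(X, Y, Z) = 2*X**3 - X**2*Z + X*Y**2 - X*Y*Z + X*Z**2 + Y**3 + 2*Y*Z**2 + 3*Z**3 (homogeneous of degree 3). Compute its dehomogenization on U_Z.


f(x, y) = 2*x**3 - x**2 + x*y**2 - x*y + x + y**3 + 2*y + 3

On U_Z we set Z = 1. Each monomial c·X^i·Y^j·Z^k in F becomes c·x^i·y^j·1^k = c·x^i·y^j.
Substituting Z = 1: F(X, Y, 1) = 2*x**3 - x**2 + x*y**2 - x*y + x + y**3 + 2*y + 3.
Note: deg(f) ≤ deg(F) = 3; strict inequality happens when F is divisible by Z (lost terms).


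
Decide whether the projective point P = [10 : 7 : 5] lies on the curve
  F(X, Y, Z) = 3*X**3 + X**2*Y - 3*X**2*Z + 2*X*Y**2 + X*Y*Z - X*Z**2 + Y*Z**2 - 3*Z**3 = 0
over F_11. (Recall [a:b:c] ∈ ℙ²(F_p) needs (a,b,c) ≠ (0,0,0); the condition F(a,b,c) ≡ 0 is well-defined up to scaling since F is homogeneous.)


F(10,7,5) ≡ 0 (mod 11); P is on the curve.

Evaluate F(10, 7, 5) term-by-term (mod 11).
  3*X**3 ↦ 3·1000·1·1 = 3000
  X**2*Y ↦ 1·100·7·1 = 700
  -3*X**2*Z ↦ -3·100·1·5 = -1500
  2*X*Y**2 ↦ 2·10·49·1 = 980
  X*Y*Z ↦ 1·10·7·5 = 350
  -X*Z**2 ↦ -1·10·1·25 = -250
  Y*Z**2 ↦ 1·1·7·25 = 175
  -3*Z**3 ↦ -3·1·1·125 = -375
Sum: F(10, 7, 5) = (3000) + (700) + (-1500) + (980) + (350) + (-250) + (175) + (-375) = 3080.
Reducing mod 11: 3080 ≡ 0 (mod 11).
Since F(a, b, c) ≡ 0 (mod 11), P lies on the curve.


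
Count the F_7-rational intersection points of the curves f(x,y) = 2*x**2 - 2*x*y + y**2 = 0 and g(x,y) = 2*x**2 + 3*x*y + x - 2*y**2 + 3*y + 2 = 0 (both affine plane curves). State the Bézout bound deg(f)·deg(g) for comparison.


Common zeros: ∅; count = 0; Bézout bound = 4.

deg(f) = 2, deg(g) = 2, so Bézout bound = 4.
Scan x ∈ F_7. For each x, list the y ∈ F_7 with f(x, y) ≡ 0 and those with g(x, y) ≡ 0 (mod 7); the common zeros in that column are the intersection.
  x = 0: f ≡ 0 at y ∈ {0}; g ≡ 0 at y ∈ {2, 3}; common: ∅.
  x = 1: f ≡ 0 at y ∈ ∅; g ≡ 0 at y ∈ ∅; common: ∅.
  x = 2: f ≡ 0 at y ∈ ∅; g ≡ 0 at y ∈ {3, 5}; common: ∅.
  x = 3: f ≡ 0 at y ∈ ∅; g ≡ 0 at y ∈ ∅; common: ∅.
  x = 4: f ≡ 0 at y ∈ ∅; g ≡ 0 at y ∈ {5, 6}; common: ∅.
  x = 5: f ≡ 0 at y ∈ ∅; g ≡ 0 at y ∈ ∅; common: ∅.
  x = 6: f ≡ 0 at y ∈ ∅; g ≡ 0 at y ∈ ∅; common: ∅.
Collecting: common zeros = ∅, so the count is 0.
Comparison with the Bézout bound: 0 ≤ 4 = deg(f)·deg(g), as expected for curves with no common component (the affine F_7-count falls short of the bound because intersections may lie at infinity, over extension fields, or carry multiplicity).


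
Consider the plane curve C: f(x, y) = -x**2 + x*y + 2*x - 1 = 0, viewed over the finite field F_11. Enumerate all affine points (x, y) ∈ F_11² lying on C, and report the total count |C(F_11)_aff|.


Affine F_11-points: {(1, 0), (2, 6), (3, 5), (4, 5), (5, 1), (6, 6), (7, 2), (8, 2), (9, 1), (10, 7)}; count = 10.

For each of the 121 pairs (x, y) ∈ F_11², evaluate f(x, y) mod 11. Record the zeros.
  x = 0: [0↦10, 1↦10, 2↦10, 3↦10, 4↦10, 5↦10, 6↦10, 7↦10, 8↦10, 9↦10, 10↦10]  zeros at y ∈ ∅
  x = 1: [0↦0, 1↦1, 2↦2, 3↦3, 4↦4, 5↦5, 6↦6, 7↦7, 8↦8, 9↦9, 10↦10]  zeros at y ∈ {0}
  x = 2: [0↦10, 1↦1, 2↦3, 3↦5, 4↦7, 5↦9, 6↦0, 7↦2, 8↦4, 9↦6, 10↦8]  zeros at y ∈ {6}
  x = 3: [0↦7, 1↦10, 2↦2, 3↦5, 4↦8, 5↦0, 6↦3, 7↦6, 8↦9, 9↦1, 10↦4]  zeros at y ∈ {5}
  x = 4: [0↦2, 1↦6, 2↦10, 3↦3, 4↦7, 5↦0, 6↦4, 7↦8, 8↦1, 9↦5, 10↦9]  zeros at y ∈ {5}
  x = 5: [0↦6, 1↦0, 2↦5, 3↦10, 4↦4, 5↦9, 6↦3, 7↦8, 8↦2, 9↦7, 10↦1]  zeros at y ∈ {1}
  x = 6: [0↦8, 1↦3, 2↦9, 3↦4, 4↦10, 5↦5, 6↦0, 7↦6, 8↦1, 9↦7, 10↦2]  zeros at y ∈ {6}
  x = 7: [0↦8, 1↦4, 2↦0, 3↦7, 4↦3, 5↦10, 6↦6, 7↦2, 8↦9, 9↦5, 10↦1]  zeros at y ∈ {2}
  x = 8: [0↦6, 1↦3, 2↦0, 3↦8, 4↦5, 5↦2, 6↦10, 7↦7, 8↦4, 9↦1, 10↦9]  zeros at y ∈ {2}
  x = 9: [0↦2, 1↦0, 2↦9, 3↦7, 4↦5, 5↦3, 6↦1, 7↦10, 8↦8, 9↦6, 10↦4]  zeros at y ∈ {1}
  x = 10: [0↦7, 1↦6, 2↦5, 3↦4, 4↦3, 5↦2, 6↦1, 7↦0, 8↦10, 9↦9, 10↦8]  zeros at y ∈ {7}
Collecting zeros: affine points = {(1, 0), (2, 6), (3, 5), (4, 5), (5, 1), (6, 6), (7, 2), (8, 2), (9, 1), (10, 7)}.
Total count |C(F_11)_aff| = 10.


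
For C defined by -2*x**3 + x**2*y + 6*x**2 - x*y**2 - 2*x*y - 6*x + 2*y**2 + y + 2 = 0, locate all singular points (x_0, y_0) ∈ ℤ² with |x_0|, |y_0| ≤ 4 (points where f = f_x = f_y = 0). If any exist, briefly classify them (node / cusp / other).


Singular points: {(1, 0)}; classification: cusp.

Compute partial derivatives:
  f_x = -6*x**2 + 2*x*y + 12*x - y**2 - 2*y - 6.
  f_y = x**2 - 2*x*y - 2*x + 4*y + 1.
Scan x_0 ∈ {−4, ..., 4}. For each x_0, f_y(x_0, y) is a polynomial in y; find its integer roots y ∈ {−4, ..., 4}, then test f_x and f at those candidates.
  x = -4: f_y(-4, y) = 12*y + 25; no integer root y with |y| ≤ 4.
  x = -3: f_y(-3, y) = 10*y + 16; no integer root y with |y| ≤ 4.
  x = -2: f_y(-2, y) = 8*y + 9; no integer root y with |y| ≤ 4.
  x = -1: f_y(-1, y) = 6*y + 4; no integer root y with |y| ≤ 4.
  x = 0: f_y(0, y) = 4*y + 1; no integer root y with |y| ≤ 4.
  x = 1: f_y(1, y) = 2*y; vanishes at y ∈ {0}. (1, 0): f_x = 0, f = 0 — SINGULAR.
  x = 2: f_y(2, y) = 1; no integer root y with |y| ≤ 4.
  x = 3: f_y(3, y) = 4 - 2*y; vanishes at y ∈ {2}. (3, 2): f_x = -20 ≠ 0.
  x = 4: f_y(4, y) = 9 - 4*y; no integer root y with |y| ≤ 4.
Only singular point on the grid: (1, 0).
Classify: substitute x = 1 + u, y = 0 + v and expand: f = -2*u**3 + u**2*v - u*v**2 + v**2.
No constant or linear terms (consistent with a singular point). Quadratic part: v**2. Cubic part: -2*u**3 + u**2*v - u*v**2.
The quadratic part v**2 is a perfect square, so there is a single (double) tangent line v = 0, i.e. y = 0. Restricting the cubic part to that line (v = 0) leaves -2*u**3 ≠ 0, so f is not divisible by v and the branch is v² ≈ 2*u**3 to lowest order — this is a cusp.
Classification: cusp.


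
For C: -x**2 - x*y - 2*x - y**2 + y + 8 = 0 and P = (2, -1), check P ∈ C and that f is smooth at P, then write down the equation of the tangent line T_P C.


Tangent line at P: -5*x + y + 11 = 0.

Step 1: f(2, -1) = 0, so P lies on C.
Step 2: partial derivatives
  f_x(x, y) = -2*x - y - 2, f_y(x, y) = -x - 2*y + 1.
  f_x(P) = -5, f_y(P) = 1 (gradient nonzero, so P is smooth).
Step 3: tangent line at P: -5·(x − 2) + 1·(y − -1) = 0.
Expanding: -5*x + y + 11 = 0.


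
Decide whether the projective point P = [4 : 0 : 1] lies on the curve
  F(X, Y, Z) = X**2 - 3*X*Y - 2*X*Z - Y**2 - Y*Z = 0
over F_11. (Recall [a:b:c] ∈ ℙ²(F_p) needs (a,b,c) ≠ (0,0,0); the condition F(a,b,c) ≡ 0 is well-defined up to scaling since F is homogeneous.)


F(4,0,1) ≡ 8 (mod 11); P is NOT on the curve.

Evaluate F(4, 0, 1) term-by-term (mod 11).
  X**2 ↦ 1·16·1·1 = 16
  -3*X*Y ↦ -3·4·0·1 = 0
  -2*X*Z ↦ -2·4·1·1 = -8
  -Y**2 ↦ -1·1·0·1 = 0
  -Y*Z ↦ -1·1·0·1 = 0
Sum: F(4, 0, 1) = (16) + (0) + (-8) + (0) + (0) = 8.
Reducing mod 11: 8 ≡ 8 (mod 11).
Since F(a, b, c) ≡ 8 ≠ 0 (mod 11), P does NOT lie on the curve.


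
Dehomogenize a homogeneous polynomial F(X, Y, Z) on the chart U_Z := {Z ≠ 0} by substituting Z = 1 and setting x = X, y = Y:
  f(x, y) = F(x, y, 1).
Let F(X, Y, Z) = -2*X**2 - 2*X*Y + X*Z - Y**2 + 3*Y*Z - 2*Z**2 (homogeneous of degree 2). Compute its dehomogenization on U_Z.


f(x, y) = -2*x**2 - 2*x*y + x - y**2 + 3*y - 2

On U_Z we set Z = 1. Each monomial c·X^i·Y^j·Z^k in F becomes c·x^i·y^j·1^k = c·x^i·y^j.
Substituting Z = 1: F(X, Y, 1) = -2*x**2 - 2*x*y + x - y**2 + 3*y - 2.
Note: deg(f) ≤ deg(F) = 2; strict inequality happens when F is divisible by Z (lost terms).


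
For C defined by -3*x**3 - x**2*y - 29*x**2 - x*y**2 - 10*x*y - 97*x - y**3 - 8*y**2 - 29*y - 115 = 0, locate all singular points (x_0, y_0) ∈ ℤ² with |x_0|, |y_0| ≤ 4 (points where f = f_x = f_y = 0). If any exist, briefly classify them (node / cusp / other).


Singular points: {(-3, -2)}; classification: cusp.

Compute partial derivatives:
  f_x = -9*x**2 - 2*x*y - 58*x - y**2 - 10*y - 97.
  f_y = -x**2 - 2*x*y - 10*x - 3*y**2 - 16*y - 29.
Scan x_0 ∈ {−4, ..., 4}. For each x_0, f_y(x_0, y) is a polynomial in y; find its integer roots y ∈ {−4, ..., 4}, then test f_x and f at those candidates.
  x = -4: f_y(-4, y) = -3*y**2 - 8*y - 5; vanishes at y ∈ {-1}. (-4, -1): f_x = -8 ≠ 0.
  x = -3: f_y(-3, y) = -3*y**2 - 10*y - 8; vanishes at y ∈ {-2}. (-3, -2): f_x = 0, f = 0 — SINGULAR.
  x = -2: f_y(-2, y) = -3*y**2 - 12*y - 13; no integer root y with |y| ≤ 4.
  x = -1: f_y(-1, y) = -3*y**2 - 14*y - 20; no integer root y with |y| ≤ 4.
  x = 0: f_y(0, y) = -3*y**2 - 16*y - 29; no integer root y with |y| ≤ 4.
  x = 1: f_y(1, y) = -3*y**2 - 18*y - 40; no integer root y with |y| ≤ 4.
  x = 2: f_y(2, y) = -3*y**2 - 20*y - 53; no integer root y with |y| ≤ 4.
  x = 3: f_y(3, y) = -3*y**2 - 22*y - 68; no integer root y with |y| ≤ 4.
  x = 4: f_y(4, y) = -3*y**2 - 24*y - 85; no integer root y with |y| ≤ 4.
Only singular point on the grid: (-3, -2).
Classify: substitute x = -3 + u, y = -2 + v and expand: f = -3*u**3 - u**2*v - u*v**2 - v**3 + v**2.
No constant or linear terms (consistent with a singular point). Quadratic part: v**2. Cubic part: -3*u**3 - u**2*v - u*v**2 - v**3.
The quadratic part v**2 is a perfect square, so there is a single (double) tangent line v = 0, i.e. y = -2. Restricting the cubic part to that line (v = 0) leaves -3*u**3 ≠ 0, so f is not divisible by v and the branch is v² ≈ 3*u**3 to lowest order — this is a cusp.
Classification: cusp.


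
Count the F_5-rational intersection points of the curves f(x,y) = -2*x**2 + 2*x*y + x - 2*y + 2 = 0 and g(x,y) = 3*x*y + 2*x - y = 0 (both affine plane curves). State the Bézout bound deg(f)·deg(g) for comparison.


Common zeros: ∅; count = 0; Bézout bound = 4.

deg(f) = 2, deg(g) = 2, so Bézout bound = 4.
Scan x ∈ F_5. For each x, list the y ∈ F_5 with f(x, y) ≡ 0 and those with g(x, y) ≡ 0 (mod 5); the common zeros in that column are the intersection.
  x = 0: f ≡ 0 at y ∈ {1}; g ≡ 0 at y ∈ {0}; common: ∅.
  x = 1: f ≡ 0 at y ∈ ∅; g ≡ 0 at y ∈ {4}; common: ∅.
  x = 2: f ≡ 0 at y ∈ {2}; g ≡ 0 at y ∈ ∅; common: ∅.
  x = 3: f ≡ 0 at y ∈ {2}; g ≡ 0 at y ∈ {3}; common: ∅.
  x = 4: f ≡ 0 at y ∈ {1}; g ≡ 0 at y ∈ {2}; common: ∅.
Collecting: common zeros = ∅, so the count is 0.
Comparison with the Bézout bound: 0 ≤ 4 = deg(f)·deg(g), as expected for curves with no common component (the affine F_5-count falls short of the bound because intersections may lie at infinity, over extension fields, or carry multiplicity).


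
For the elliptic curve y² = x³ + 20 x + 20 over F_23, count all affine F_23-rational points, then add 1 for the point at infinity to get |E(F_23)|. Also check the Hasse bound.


Affine points = {(1, 8), (1, 15), (4, 7), (4, 16), (8, 5), (8, 18), (9, 3), (9, 20), (10, 1), (10, 22), (13, 4), (13, 19), (14, 10), (14, 13), (17, 11), (17, 12), (18, 5), (18, 18), (20, 5), (20, 18), (21, 8), (21, 15)}; affine count = 22; |E(F_23)| = 23.

Discriminant check: Δ ∝ 4a³ + 27b² = 4·20³ + 27·20² = 4·8000 + 27·400 ≡ 20 (mod 23). Nonzero ⇒ E is nonsingular.
For each x ∈ F_23, compute rhs = x³ + 20·x + 20 mod 23, then count y ∈ F_23 with y² ≡ rhs.
  x = 0: rhs = 20, matching y values: none (0 points).
  x = 1: rhs = 18, matching y values: 8, 15 (2 points).
  x = 2: rhs = 22, matching y values: none (0 points).
  x = 3: rhs = 15, matching y values: none (0 points).
  x = 4: rhs = 3, matching y values: 7, 16 (2 points).
  x = 5: rhs = 15, matching y values: none (0 points).
  x = 6: rhs = 11, matching y values: none (0 points).
  x = 7: rhs = 20, matching y values: none (0 points).
  x = 8: rhs = 2, matching y values: 5, 18 (2 points).
  x = 9: rhs = 9, matching y values: 3, 20 (2 points).
  x = 10: rhs = 1, matching y values: 1, 22 (2 points).
  x = 11: rhs = 7, matching y values: none (0 points).
  x = 12: rhs = 10, matching y values: none (0 points).
  x = 13: rhs = 16, matching y values: 4, 19 (2 points).
  x = 14: rhs = 8, matching y values: 10, 13 (2 points).
  x = 15: rhs = 15, matching y values: none (0 points).
  x = 16: rhs = 20, matching y values: none (0 points).
  x = 17: rhs = 6, matching y values: 11, 12 (2 points).
  x = 18: rhs = 2, matching y values: 5, 18 (2 points).
  x = 19: rhs = 14, matching y values: none (0 points).
  x = 20: rhs = 2, matching y values: 5, 18 (2 points).
  x = 21: rhs = 18, matching y values: 8, 15 (2 points).
  x = 22: rhs = 22, matching y values: none (0 points).
Total affine count: 22.
Full point count |E(F_23)| = 22 + 1 = 23.
Hasse bound: |23 − (23+1)| = |-1| = 1 ≤ 2√23 ≈ 9.5917 ✓.


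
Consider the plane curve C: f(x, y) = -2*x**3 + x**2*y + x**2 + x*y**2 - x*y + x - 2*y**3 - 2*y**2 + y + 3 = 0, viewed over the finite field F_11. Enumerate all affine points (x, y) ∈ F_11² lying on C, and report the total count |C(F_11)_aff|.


Affine F_11-points: {(0, 1), (0, 3), (0, 6), (2, 5), (3, 1), (3, 7), (3, 9), (5, 9), (6, 7), (7, 0), (8, 8), (8, 9), (9, 1), (9, 4), (10, 6)}; count = 15.

For each of the 121 pairs (x, y) ∈ F_11², evaluate f(x, y) mod 11. Record the zeros.
  x = 0: [0↦3, 1↦0, 2↦3, 3↦0, 4↦1, 5↦5, 6↦0, 7↦7, 8↦3, 9↦9, 10↦2]  zeros at y ∈ {1, 3, 6}
  x = 1: [0↦3, 1↦1, 2↦7, 3↦9, 4↦6, 5↦8, 6↦3, 7↦1, 8↦1, 9↦2, 10↦3]  zeros at y ∈ ∅
  x = 2: [0↦4, 1↦5, 2↦5, 3↦3, 4↦9, 5↦0, 6↦8, 7↦10, 8↦5, 9↦3, 10↦3]  zeros at y ∈ {5}
  x = 3: [0↦5, 1↦0, 2↦7, 3↦3, 4↦9, 5↦2, 6↦3, 7↦0, 8↦3, 9↦0, 10↦1]  zeros at y ∈ {1, 7, 9}
  x = 4: [0↦5, 1↦7, 2↦1, 3↦8, 4↦5, 5↦2, 6↦9, 7↦3, 8↦5, 9↦3, 10↦7]  zeros at y ∈ ∅
  x = 5: [0↦3, 1↦3, 2↦8, 3↦6, 4↦7, 5↦10, 6↦3, 7↦7, 8↦10, 9↦0, 10↦9]  zeros at y ∈ {9}
  x = 6: [0↦9, 1↦9, 2↦5, 3↦7, 4↦3, 5↦3, 6↦6, 7↦0, 8↦6, 9↦1, 10↦6]  zeros at y ∈ {7}
  x = 7: [0↦0, 1↦2, 2↦2, 3↦10, 4↦3, 5↦2, 6↦6, 7↦3, 8↦3, 9↦5, 10↦8]  zeros at y ∈ {0}
  x = 8: [0↦8, 1↦3, 2↦9, 3↦3, 4↦6, 5↦6, 6↦2, 7↦4, 8↦0, 9↦0, 10↦3]  zeros at y ∈ {8, 9}
  x = 9: [0↦10, 1↦0, 2↦3, 3↦7, 4↦0, 5↦3, 6↦4, 7↦2, 8↦7, 9↦7, 10↦1]  zeros at y ∈ {1, 4}
  x = 10: [0↦5, 1↦3, 2↦5, 3↦10, 4↦6, 5↦3, 6↦0, 7↦7, 8↦1, 9↦3, 10↦1]  zeros at y ∈ {6}
Collecting zeros: affine points = {(0, 1), (0, 3), (0, 6), (2, 5), (3, 1), (3, 7), (3, 9), (5, 9), (6, 7), (7, 0), (8, 8), (8, 9), (9, 1), (9, 4), (10, 6)}.
Total count |C(F_11)_aff| = 15.


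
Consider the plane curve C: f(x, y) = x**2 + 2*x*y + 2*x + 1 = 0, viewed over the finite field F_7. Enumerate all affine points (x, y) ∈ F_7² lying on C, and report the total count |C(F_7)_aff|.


Affine F_7-points: {(1, 5), (2, 3), (3, 2), (4, 3), (5, 2), (6, 0)}; count = 6.

For each of the 49 pairs (x, y) ∈ F_7², evaluate f(x, y) mod 7. Record the zeros.
  x = 0: [0↦1, 1↦1, 2↦1, 3↦1, 4↦1, 5↦1, 6↦1]  zeros at y ∈ ∅
  x = 1: [0↦4, 1↦6, 2↦1, 3↦3, 4↦5, 5↦0, 6↦2]  zeros at y ∈ {5}
  x = 2: [0↦2, 1↦6, 2↦3, 3↦0, 4↦4, 5↦1, 6↦5]  zeros at y ∈ {3}
  x = 3: [0↦2, 1↦1, 2↦0, 3↦6, 4↦5, 5↦4, 6↦3]  zeros at y ∈ {2}
  x = 4: [0↦4, 1↦5, 2↦6, 3↦0, 4↦1, 5↦2, 6↦3]  zeros at y ∈ {3}
  x = 5: [0↦1, 1↦4, 2↦0, 3↦3, 4↦6, 5↦2, 6↦5]  zeros at y ∈ {2}
  x = 6: [0↦0, 1↦5, 2↦3, 3↦1, 4↦6, 5↦4, 6↦2]  zeros at y ∈ {0}
Collecting zeros: affine points = {(1, 5), (2, 3), (3, 2), (4, 3), (5, 2), (6, 0)}.
Total count |C(F_7)_aff| = 6.


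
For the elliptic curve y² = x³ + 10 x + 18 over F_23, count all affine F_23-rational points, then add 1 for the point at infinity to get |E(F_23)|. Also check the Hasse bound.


Affine points = {(0, 8), (0, 15), (1, 11), (1, 12), (2, 0), (3, 11), (3, 12), (5, 3), (5, 20), (6, 8), (6, 15), (8, 9), (8, 14), (9, 3), (9, 20), (12, 7), (12, 16), (14, 2), (14, 21), (15, 1), (15, 22), (17, 8), (17, 15), (18, 2), (18, 21), (19, 11), (19, 12), (21, 6), (21, 17)}; affine count = 29; |E(F_23)| = 30.

Discriminant check: Δ ∝ 4a³ + 27b² = 4·10³ + 27·18² = 4·1000 + 27·324 ≡ 6 (mod 23). Nonzero ⇒ E is nonsingular.
For each x ∈ F_23, compute rhs = x³ + 10·x + 18 mod 23, then count y ∈ F_23 with y² ≡ rhs.
  x = 0: rhs = 18, matching y values: 8, 15 (2 points).
  x = 1: rhs = 6, matching y values: 11, 12 (2 points).
  x = 2: rhs = 0, matching y values: 0 (1 points).
  x = 3: rhs = 6, matching y values: 11, 12 (2 points).
  x = 4: rhs = 7, matching y values: none (0 points).
  x = 5: rhs = 9, matching y values: 3, 20 (2 points).
  x = 6: rhs = 18, matching y values: 8, 15 (2 points).
  x = 7: rhs = 17, matching y values: none (0 points).
  x = 8: rhs = 12, matching y values: 9, 14 (2 points).
  x = 9: rhs = 9, matching y values: 3, 20 (2 points).
  x = 10: rhs = 14, matching y values: none (0 points).
  x = 11: rhs = 10, matching y values: none (0 points).
  x = 12: rhs = 3, matching y values: 7, 16 (2 points).
  x = 13: rhs = 22, matching y values: none (0 points).
  x = 14: rhs = 4, matching y values: 2, 21 (2 points).
  x = 15: rhs = 1, matching y values: 1, 22 (2 points).
  x = 16: rhs = 19, matching y values: none (0 points).
  x = 17: rhs = 18, matching y values: 8, 15 (2 points).
  x = 18: rhs = 4, matching y values: 2, 21 (2 points).
  x = 19: rhs = 6, matching y values: 11, 12 (2 points).
  x = 20: rhs = 7, matching y values: none (0 points).
  x = 21: rhs = 13, matching y values: 6, 17 (2 points).
  x = 22: rhs = 7, matching y values: none (0 points).
Total affine count: 29.
Full point count |E(F_23)| = 29 + 1 = 30.
Hasse bound: |30 − (23+1)| = |6| = 6 ≤ 2√23 ≈ 9.5917 ✓.


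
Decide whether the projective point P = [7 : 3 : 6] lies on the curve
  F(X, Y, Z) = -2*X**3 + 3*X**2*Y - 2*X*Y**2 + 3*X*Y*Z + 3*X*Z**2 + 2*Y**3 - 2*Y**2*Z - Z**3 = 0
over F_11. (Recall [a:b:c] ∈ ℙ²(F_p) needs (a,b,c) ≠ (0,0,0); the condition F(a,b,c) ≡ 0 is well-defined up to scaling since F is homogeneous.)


F(7,3,6) ≡ 9 (mod 11); P is NOT on the curve.

Evaluate F(7, 3, 6) term-by-term (mod 11).
  -2*X**3 ↦ -2·343·1·1 = -686
  3*X**2*Y ↦ 3·49·3·1 = 441
  -2*X*Y**2 ↦ -2·7·9·1 = -126
  3*X*Y*Z ↦ 3·7·3·6 = 378
  3*X*Z**2 ↦ 3·7·1·36 = 756
  2*Y**3 ↦ 2·1·27·1 = 54
  -2*Y**2*Z ↦ -2·1·9·6 = -108
  -Z**3 ↦ -1·1·1·216 = -216
Sum: F(7, 3, 6) = (-686) + (441) + (-126) + (378) + (756) + (54) + (-108) + (-216) = 493.
Reducing mod 11: 493 ≡ 9 (mod 11).
Since F(a, b, c) ≡ 9 ≠ 0 (mod 11), P does NOT lie on the curve.


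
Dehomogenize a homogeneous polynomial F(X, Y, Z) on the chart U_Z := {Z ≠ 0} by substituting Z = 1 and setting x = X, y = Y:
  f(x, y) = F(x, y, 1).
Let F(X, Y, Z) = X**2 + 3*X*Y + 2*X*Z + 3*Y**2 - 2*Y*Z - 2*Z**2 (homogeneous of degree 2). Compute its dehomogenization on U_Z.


f(x, y) = x**2 + 3*x*y + 2*x + 3*y**2 - 2*y - 2

On U_Z we set Z = 1. Each monomial c·X^i·Y^j·Z^k in F becomes c·x^i·y^j·1^k = c·x^i·y^j.
Substituting Z = 1: F(X, Y, 1) = x**2 + 3*x*y + 2*x + 3*y**2 - 2*y - 2.
Note: deg(f) ≤ deg(F) = 2; strict inequality happens when F is divisible by Z (lost terms).


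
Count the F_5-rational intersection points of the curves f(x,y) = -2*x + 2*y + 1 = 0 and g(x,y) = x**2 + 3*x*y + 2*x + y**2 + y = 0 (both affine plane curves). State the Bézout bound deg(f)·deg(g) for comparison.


Common zeros: {(3, 0)}; count = 1; Bézout bound = 2.

deg(f) = 1, deg(g) = 2, so Bézout bound = 2.
Scan x ∈ F_5. For each x, list the y ∈ F_5 with f(x, y) ≡ 0 and those with g(x, y) ≡ 0 (mod 5); the common zeros in that column are the intersection.
  x = 0: f ≡ 0 at y ∈ {2}; g ≡ 0 at y ∈ {0, 4}; common: ∅.
  x = 1: f ≡ 0 at y ∈ {3}; g ≡ 0 at y ∈ {2, 4}; common: ∅.
  x = 2: f ≡ 0 at y ∈ {4}; g ≡ 0 at y ∈ ∅; common: ∅.
  x = 3: f ≡ 0 at y ∈ {0}; g ≡ 0 at y ∈ {0}; common: {0}.
  x = 4: f ≡ 0 at y ∈ {1}; g ≡ 0 at y ∈ ∅; common: ∅.
Collecting: common zeros = {(3, 0)}, so the count is 1.
Comparison with the Bézout bound: 1 ≤ 2 = deg(f)·deg(g), as expected for curves with no common component (the affine F_5-count falls short of the bound because intersections may lie at infinity, over extension fields, or carry multiplicity).


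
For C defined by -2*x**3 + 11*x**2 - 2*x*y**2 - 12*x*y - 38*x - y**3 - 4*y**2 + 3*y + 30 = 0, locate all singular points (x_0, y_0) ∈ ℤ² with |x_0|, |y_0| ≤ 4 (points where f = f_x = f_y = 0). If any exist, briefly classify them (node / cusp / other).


Singular points: {(2, -3)}; classification: node.

Compute partial derivatives:
  f_x = -6*x**2 + 22*x - 2*y**2 - 12*y - 38.
  f_y = -4*x*y - 12*x - 3*y**2 - 8*y + 3.
Scan x_0 ∈ {−4, ..., 4}. For each x_0, f_y(x_0, y) is a polynomial in y; find its integer roots y ∈ {−4, ..., 4}, then test f_x and f at those candidates.
  x = -4: f_y(-4, y) = -3*y**2 + 8*y + 51; vanishes at y ∈ {-3}. (-4, -3): f_x = -204 ≠ 0.
  x = -3: f_y(-3, y) = -3*y**2 + 4*y + 39; vanishes at y ∈ {-3}. (-3, -3): f_x = -140 ≠ 0.
  x = -2: f_y(-2, y) = 27 - 3*y**2; vanishes at y ∈ {-3, 3}. (-2, -3): f_x = -88 ≠ 0; (-2, 3): f_x = -160 ≠ 0.
  x = -1: f_y(-1, y) = -3*y**2 - 4*y + 15; vanishes at y ∈ {-3}. (-1, -3): f_x = -48 ≠ 0.
  x = 0: f_y(0, y) = -3*y**2 - 8*y + 3; vanishes at y ∈ {-3}. (0, -3): f_x = -20 ≠ 0.
  x = 1: f_y(1, y) = -3*y**2 - 12*y - 9; vanishes at y ∈ {-3, -1}. (1, -3): f_x = -4 ≠ 0; (1, -1): f_x = -12 ≠ 0.
  x = 2: f_y(2, y) = -3*y**2 - 16*y - 21; vanishes at y ∈ {-3}. (2, -3): f_x = 0, f = 0 — SINGULAR.
  x = 3: f_y(3, y) = -3*y**2 - 20*y - 33; vanishes at y ∈ {-3}. (3, -3): f_x = -8 ≠ 0.
  x = 4: f_y(4, y) = -3*y**2 - 24*y - 45; vanishes at y ∈ {-3}. (4, -3): f_x = -28 ≠ 0.
Only singular point on the grid: (2, -3).
Classify: substitute x = 2 + u, y = -3 + v and expand: f = -2*u**3 - u**2 - 2*u*v**2 - v**3 + v**2.
No constant or linear terms (consistent with a singular point). Quadratic part: -u**2 + v**2. Cubic part: -2*u**3 - 2*u*v**2 - v**3.
The quadratic part v**2 - u**2 = (v − u)(v + u) splits into two distinct linear factors, so there are two distinct tangent lines y − -3 = ±(x − 2) — this is a node (ordinary double point).
Classification: node.


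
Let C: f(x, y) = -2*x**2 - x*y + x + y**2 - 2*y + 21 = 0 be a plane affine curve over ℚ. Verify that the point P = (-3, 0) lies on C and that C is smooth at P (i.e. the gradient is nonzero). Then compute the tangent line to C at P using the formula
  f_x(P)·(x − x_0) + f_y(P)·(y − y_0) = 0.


Tangent line at P: 13*x + y + 39 = 0.

Step 1: f(-3, 0) = 0, so P lies on C.
Step 2: partial derivatives
  f_x(x, y) = -4*x - y + 1, f_y(x, y) = -x + 2*y - 2.
  f_x(P) = 13, f_y(P) = 1 (gradient nonzero, so P is smooth).
Step 3: tangent line at P: 13·(x − -3) + 1·(y − 0) = 0.
Expanding: 13*x + y + 39 = 0.


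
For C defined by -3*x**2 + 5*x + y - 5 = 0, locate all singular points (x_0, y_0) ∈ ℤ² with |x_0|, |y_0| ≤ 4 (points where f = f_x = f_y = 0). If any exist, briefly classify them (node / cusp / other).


No singular points in the scanned grid; C is smooth there.

Compute partial derivatives:
  f_x = 5 - 6*x.
  f_y = 1.
f_y = 1 is a nonzero constant, so f_y never vanishes: no point (x, y) can satisfy f = f_x = f_y = 0. In particular no (x, y) ∈ {−4, ..., 4}² is singular; the curve is smooth.


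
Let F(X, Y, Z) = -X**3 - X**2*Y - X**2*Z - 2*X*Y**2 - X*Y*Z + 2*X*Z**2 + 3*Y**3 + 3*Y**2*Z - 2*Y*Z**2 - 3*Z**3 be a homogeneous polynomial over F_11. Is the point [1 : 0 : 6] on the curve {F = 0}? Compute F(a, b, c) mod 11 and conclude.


F(1,0,6) ≡ 0 (mod 11); P is on the curve.

Evaluate F(1, 0, 6) term-by-term (mod 11).
  -X**3 ↦ -1·1·1·1 = -1
  -X**2*Y ↦ -1·1·0·1 = 0
  -X**2*Z ↦ -1·1·1·6 = -6
  -2*X*Y**2 ↦ -2·1·0·1 = 0
  -X*Y*Z ↦ -1·1·0·6 = 0
  2*X*Z**2 ↦ 2·1·1·36 = 72
  3*Y**3 ↦ 3·1·0·1 = 0
  3*Y**2*Z ↦ 3·1·0·6 = 0
  -2*Y*Z**2 ↦ -2·1·0·36 = 0
  -3*Z**3 ↦ -3·1·1·216 = -648
Sum: F(1, 0, 6) = (-1) + (0) + (-6) + (0) + (0) + (72) + (0) + (0) + (0) + (-648) = -583.
Reducing mod 11: -583 ≡ 0 (mod 11).
Since F(a, b, c) ≡ 0 (mod 11), P lies on the curve.


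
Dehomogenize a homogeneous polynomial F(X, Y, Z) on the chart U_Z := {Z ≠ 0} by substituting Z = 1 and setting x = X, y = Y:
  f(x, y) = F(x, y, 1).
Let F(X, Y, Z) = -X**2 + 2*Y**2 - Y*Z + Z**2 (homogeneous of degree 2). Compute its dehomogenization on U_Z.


f(x, y) = -x**2 + 2*y**2 - y + 1

On U_Z we set Z = 1. Each monomial c·X^i·Y^j·Z^k in F becomes c·x^i·y^j·1^k = c·x^i·y^j.
Substituting Z = 1: F(X, Y, 1) = -x**2 + 2*y**2 - y + 1.
Note: deg(f) ≤ deg(F) = 2; strict inequality happens when F is divisible by Z (lost terms).


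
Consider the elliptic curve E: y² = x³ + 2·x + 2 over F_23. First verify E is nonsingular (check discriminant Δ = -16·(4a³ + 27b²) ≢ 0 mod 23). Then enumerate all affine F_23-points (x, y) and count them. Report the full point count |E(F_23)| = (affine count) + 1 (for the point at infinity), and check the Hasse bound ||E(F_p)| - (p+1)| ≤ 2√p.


Affine points = {(0, 5), (0, 18), (3, 9), (3, 14), (6, 0), (8, 1), (8, 22), (9, 6), (9, 17), (12, 11), (12, 12), (15, 7), (15, 16), (16, 6), (16, 17), (17, 2), (17, 21), (21, 6), (21, 17)}; affine count = 19; |E(F_23)| = 20.

Discriminant check: Δ ∝ 4a³ + 27b² = 4·2³ + 27·2² = 4·8 + 27·4 ≡ 2 (mod 23). Nonzero ⇒ E is nonsingular.
For each x ∈ F_23, compute rhs = x³ + 2·x + 2 mod 23, then count y ∈ F_23 with y² ≡ rhs.
  x = 0: rhs = 2, matching y values: 5, 18 (2 points).
  x = 1: rhs = 5, matching y values: none (0 points).
  x = 2: rhs = 14, matching y values: none (0 points).
  x = 3: rhs = 12, matching y values: 9, 14 (2 points).
  x = 4: rhs = 5, matching y values: none (0 points).
  x = 5: rhs = 22, matching y values: none (0 points).
  x = 6: rhs = 0, matching y values: 0 (1 points).
  x = 7: rhs = 14, matching y values: none (0 points).
  x = 8: rhs = 1, matching y values: 1, 22 (2 points).
  x = 9: rhs = 13, matching y values: 6, 17 (2 points).
  x = 10: rhs = 10, matching y values: none (0 points).
  x = 11: rhs = 21, matching y values: none (0 points).
  x = 12: rhs = 6, matching y values: 11, 12 (2 points).
  x = 13: rhs = 17, matching y values: none (0 points).
  x = 14: rhs = 14, matching y values: none (0 points).
  x = 15: rhs = 3, matching y values: 7, 16 (2 points).
  x = 16: rhs = 13, matching y values: 6, 17 (2 points).
  x = 17: rhs = 4, matching y values: 2, 21 (2 points).
  x = 18: rhs = 5, matching y values: none (0 points).
  x = 19: rhs = 22, matching y values: none (0 points).
  x = 20: rhs = 15, matching y values: none (0 points).
  x = 21: rhs = 13, matching y values: 6, 17 (2 points).
  x = 22: rhs = 22, matching y values: none (0 points).
Total affine count: 19.
Full point count |E(F_23)| = 19 + 1 = 20.
Hasse bound: |20 − (23+1)| = |-4| = 4 ≤ 2√23 ≈ 9.5917 ✓.


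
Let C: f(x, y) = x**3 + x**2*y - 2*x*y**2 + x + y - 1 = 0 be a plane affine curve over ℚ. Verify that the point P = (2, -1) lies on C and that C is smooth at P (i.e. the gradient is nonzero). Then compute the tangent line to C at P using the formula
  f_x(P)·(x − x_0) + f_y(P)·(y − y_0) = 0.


Tangent line at P: 7*x + 13*y - 1 = 0.

Step 1: f(2, -1) = 0, so P lies on C.
Step 2: partial derivatives
  f_x(x, y) = 3*x**2 + 2*x*y - 2*y**2 + 1, f_y(x, y) = x**2 - 4*x*y + 1.
  f_x(P) = 7, f_y(P) = 13 (gradient nonzero, so P is smooth).
Step 3: tangent line at P: 7·(x − 2) + 13·(y − -1) = 0.
Expanding: 7*x + 13*y - 1 = 0.


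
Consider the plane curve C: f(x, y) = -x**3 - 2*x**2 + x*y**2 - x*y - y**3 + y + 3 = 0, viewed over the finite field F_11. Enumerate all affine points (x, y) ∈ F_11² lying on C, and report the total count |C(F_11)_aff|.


Affine F_11-points: {(1, 0), (1, 1), (3, 4), (5, 8), (7, 5), (7, 8), (8, 2), (8, 8), (8, 9), (9, 3), (10, 10)}; count = 11.

For each of the 121 pairs (x, y) ∈ F_11², evaluate f(x, y) mod 11. Record the zeros.
  x = 0: [0↦3, 1↦3, 2↦8, 3↦1, 4↦9, 5↦4, 6↦2, 7↦8, 8↦5, 9↦9, 10↦3]  zeros at y ∈ ∅
  x = 1: [0↦0, 1↦0, 2↦7, 3↦4, 4↦7, 5↦10, 6↦7, 7↦3, 8↦3, 9↦1, 10↦2]  zeros at y ∈ {0, 1}
  x = 2: [0↦9, 1↦9, 2↦7, 3↦8, 4↦6, 5↦6, 6↦2, 7↦10, 8↦2, 9↦5, 10↦2]  zeros at y ∈ ∅
  x = 3: [0↦2, 1↦2, 2↦2, 3↦7, 4↦0, 5↦8, 6↦3, 7↦1, 8↦7, 9↦4, 10↦8]  zeros at y ∈ {4}
  x = 4: [0↦6, 1↦6, 2↦8, 3↦6, 4↦5, 5↦10, 6↦4, 7↦3, 8↦1, 9↦3, 10↦3]  zeros at y ∈ ∅
  x = 5: [0↦4, 1↦4, 2↦8, 3↦10, 4↦4, 5↦6, 6↦10, 7↦10, 8↦0, 9↦7, 10↦3]  zeros at y ∈ {8}
  x = 6: [0↦1, 1↦1, 2↦7, 3↦2, 4↦2, 5↦1, 6↦4, 7↦5, 8↦9, 9↦10, 10↦2]  zeros at y ∈ ∅
  x = 7: [0↦2, 1↦2, 2↦10, 3↦9, 4↦4, 5↦0, 6↦2, 7↦4, 8↦0, 9↦6, 10↦5]  zeros at y ∈ {5, 8}
  x = 8: [0↦1, 1↦1, 2↦0, 3↦3, 4↦4, 5↦8, 6↦9, 7↦1, 8↦0, 9↦0, 10↦6]  zeros at y ∈ {2, 8, 9}
  x = 9: [0↦3, 1↦3, 2↦4, 3↦0, 4↦7, 5↦8, 6↦8, 7↦1, 8↦3, 9↦8, 10↦10]  zeros at y ∈ {3}
  x = 10: [0↦2, 1↦2, 2↦5, 3↦5, 4↦7, 5↦5, 6↦4, 7↦9, 8↦3, 9↦2, 10↦0]  zeros at y ∈ {10}
Collecting zeros: affine points = {(1, 0), (1, 1), (3, 4), (5, 8), (7, 5), (7, 8), (8, 2), (8, 8), (8, 9), (9, 3), (10, 10)}.
Total count |C(F_11)_aff| = 11.


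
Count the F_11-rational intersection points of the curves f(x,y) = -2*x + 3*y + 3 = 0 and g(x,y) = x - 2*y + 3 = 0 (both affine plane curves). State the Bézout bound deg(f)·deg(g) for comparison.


Common zeros: {(4, 9)}; count = 1; Bézout bound = 1.

deg(f) = 1, deg(g) = 1, so Bézout bound = 1.
Scan x ∈ F_11. For each x, list the y ∈ F_11 with f(x, y) ≡ 0 and those with g(x, y) ≡ 0 (mod 11); the common zeros in that column are the intersection.
  x = 0: f ≡ 0 at y ∈ {10}; g ≡ 0 at y ∈ {7}; common: ∅.
  x = 1: f ≡ 0 at y ∈ {7}; g ≡ 0 at y ∈ {2}; common: ∅.
  x = 2: f ≡ 0 at y ∈ {4}; g ≡ 0 at y ∈ {8}; common: ∅.
  x = 3: f ≡ 0 at y ∈ {1}; g ≡ 0 at y ∈ {3}; common: ∅.
  x = 4: f ≡ 0 at y ∈ {9}; g ≡ 0 at y ∈ {9}; common: {9}.
  x = 5: f ≡ 0 at y ∈ {6}; g ≡ 0 at y ∈ {4}; common: ∅.
  x = 6: f ≡ 0 at y ∈ {3}; g ≡ 0 at y ∈ {10}; common: ∅.
  x = 7: f ≡ 0 at y ∈ {0}; g ≡ 0 at y ∈ {5}; common: ∅.
  x = 8: f ≡ 0 at y ∈ {8}; g ≡ 0 at y ∈ {0}; common: ∅.
  x = 9: f ≡ 0 at y ∈ {5}; g ≡ 0 at y ∈ {6}; common: ∅.
  x = 10: f ≡ 0 at y ∈ {2}; g ≡ 0 at y ∈ {1}; common: ∅.
Collecting: common zeros = {(4, 9)}, so the count is 1.
Comparison with the Bézout bound: 1 ≤ 1 = deg(f)·deg(g), as expected for curves with no common component (the bound is attained).


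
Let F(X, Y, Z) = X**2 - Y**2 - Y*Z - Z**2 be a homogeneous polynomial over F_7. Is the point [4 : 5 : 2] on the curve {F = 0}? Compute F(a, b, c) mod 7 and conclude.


F(4,5,2) ≡ 5 (mod 7); P is NOT on the curve.

Evaluate F(4, 5, 2) term-by-term (mod 7).
  X**2 ↦ 1·16·1·1 = 16
  -Y**2 ↦ -1·1·25·1 = -25
  -Y*Z ↦ -1·1·5·2 = -10
  -Z**2 ↦ -1·1·1·4 = -4
Sum: F(4, 5, 2) = (16) + (-25) + (-10) + (-4) = -23.
Reducing mod 7: -23 ≡ 5 (mod 7).
Since F(a, b, c) ≡ 5 ≠ 0 (mod 7), P does NOT lie on the curve.


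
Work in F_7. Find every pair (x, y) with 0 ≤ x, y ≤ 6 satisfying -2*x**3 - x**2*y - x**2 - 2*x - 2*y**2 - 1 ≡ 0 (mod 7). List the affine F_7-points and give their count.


Affine F_7-points: {(1, 4), (1, 6), (3, 0), (3, 6)}; count = 4.

For each of the 49 pairs (x, y) ∈ F_7², evaluate f(x, y) mod 7. Record the zeros.
  x = 0: [0↦6, 1↦4, 2↦5, 3↦2, 4↦2, 5↦5, 6↦4]  zeros at y ∈ ∅
  x = 1: [0↦1, 1↦5, 2↦5, 3↦1, 4↦0, 5↦2, 6↦0]  zeros at y ∈ {4, 6}
  x = 2: [0↦3, 1↦4, 2↦1, 3↦1, 4↦4, 5↦3, 6↦5]  zeros at y ∈ ∅
  x = 3: [0↦0, 1↦3, 2↦2, 3↦4, 4↦2, 5↦3, 6↦0]  zeros at y ∈ {0, 6}
  x = 4: [0↦1, 1↦4, 2↦3, 3↦5, 4↦3, 5↦4, 6↦1]  zeros at y ∈ ∅
  x = 5: [0↦1, 1↦2, 2↦6, 3↦6, 4↦2, 5↦1, 6↦3]  zeros at y ∈ ∅
  x = 6: [0↦2, 1↦6, 2↦6, 3↦2, 4↦1, 5↦3, 6↦1]  zeros at y ∈ ∅
Collecting zeros: affine points = {(1, 4), (1, 6), (3, 0), (3, 6)}.
Total count |C(F_7)_aff| = 4.


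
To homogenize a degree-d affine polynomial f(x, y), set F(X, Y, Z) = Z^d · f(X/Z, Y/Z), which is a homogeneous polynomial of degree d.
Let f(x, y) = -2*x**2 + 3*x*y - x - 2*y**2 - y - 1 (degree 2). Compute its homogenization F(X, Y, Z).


F(X, Y, Z) = -2*X**2 + 3*X*Y - X*Z - 2*Y**2 - Y*Z - Z**2

deg(f) = 2.
Substitute x = X/Z, y = Y/Z into f, then multiply by Z^2.
  monomial -2·x^2·y^0 ↦ -2·X^2·Y^0·Z^0.
  monomial 3·x^1·y^1 ↦ 3·X^1·Y^1·Z^0.
  monomial -1·x^1·y^0 ↦ -1·X^1·Y^0·Z^1.
  monomial -2·x^0·y^2 ↦ -2·X^0·Y^2·Z^0.
  monomial -1·x^0·y^1 ↦ -1·X^0·Y^1·Z^1.
  monomial -1·x^0·y^0 ↦ -1·X^0·Y^0·Z^2.
Collecting: F(X, Y, Z) = -2*X**2 + 3*X*Y - X*Z - 2*Y**2 - Y*Z - Z**2.


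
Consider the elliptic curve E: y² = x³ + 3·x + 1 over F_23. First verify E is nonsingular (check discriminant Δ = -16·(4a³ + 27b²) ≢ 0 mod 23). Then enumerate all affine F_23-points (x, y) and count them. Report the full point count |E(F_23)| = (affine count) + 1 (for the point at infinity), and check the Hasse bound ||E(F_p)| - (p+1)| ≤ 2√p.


Affine points = {(0, 1), (0, 22), (4, 10), (4, 13), (5, 7), (5, 16), (8, 10), (8, 13), (11, 10), (11, 13), (13, 11), (13, 12), (14, 2), (14, 21)}; affine count = 14; |E(F_23)| = 15.

Discriminant check: Δ ∝ 4a³ + 27b² = 4·3³ + 27·1² = 4·27 + 27·1 ≡ 20 (mod 23). Nonzero ⇒ E is nonsingular.
For each x ∈ F_23, compute rhs = x³ + 3·x + 1 mod 23, then count y ∈ F_23 with y² ≡ rhs.
  x = 0: rhs = 1, matching y values: 1, 22 (2 points).
  x = 1: rhs = 5, matching y values: none (0 points).
  x = 2: rhs = 15, matching y values: none (0 points).
  x = 3: rhs = 14, matching y values: none (0 points).
  x = 4: rhs = 8, matching y values: 10, 13 (2 points).
  x = 5: rhs = 3, matching y values: 7, 16 (2 points).
  x = 6: rhs = 5, matching y values: none (0 points).
  x = 7: rhs = 20, matching y values: none (0 points).
  x = 8: rhs = 8, matching y values: 10, 13 (2 points).
  x = 9: rhs = 21, matching y values: none (0 points).
  x = 10: rhs = 19, matching y values: none (0 points).
  x = 11: rhs = 8, matching y values: 10, 13 (2 points).
  x = 12: rhs = 17, matching y values: none (0 points).
  x = 13: rhs = 6, matching y values: 11, 12 (2 points).
  x = 14: rhs = 4, matching y values: 2, 21 (2 points).
  x = 15: rhs = 17, matching y values: none (0 points).
  x = 16: rhs = 5, matching y values: none (0 points).
  x = 17: rhs = 20, matching y values: none (0 points).
  x = 18: rhs = 22, matching y values: none (0 points).
  x = 19: rhs = 17, matching y values: none (0 points).
  x = 20: rhs = 11, matching y values: none (0 points).
  x = 21: rhs = 10, matching y values: none (0 points).
  x = 22: rhs = 20, matching y values: none (0 points).
Total affine count: 14.
Full point count |E(F_23)| = 14 + 1 = 15.
Hasse bound: |15 − (23+1)| = |-9| = 9 ≤ 2√23 ≈ 9.5917 ✓.


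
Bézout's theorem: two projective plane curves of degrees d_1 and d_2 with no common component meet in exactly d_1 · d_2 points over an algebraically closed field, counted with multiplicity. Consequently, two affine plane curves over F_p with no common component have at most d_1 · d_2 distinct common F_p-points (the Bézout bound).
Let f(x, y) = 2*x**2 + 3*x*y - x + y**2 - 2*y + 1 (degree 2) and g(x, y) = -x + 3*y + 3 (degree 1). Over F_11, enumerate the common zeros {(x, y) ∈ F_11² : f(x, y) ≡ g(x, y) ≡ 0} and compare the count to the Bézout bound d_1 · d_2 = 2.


Common zeros: ∅; count = 0; Bézout bound = 2.

deg(f) = 2, deg(g) = 1, so Bézout bound = 2.
Scan x ∈ F_11. For each x, list the y ∈ F_11 with f(x, y) ≡ 0 and those with g(x, y) ≡ 0 (mod 11); the common zeros in that column are the intersection.
  x = 0: f ≡ 0 at y ∈ {1}; g ≡ 0 at y ∈ {10}; common: ∅.
  x = 1: f ≡ 0 at y ∈ {4, 6}; g ≡ 0 at y ∈ {3}; common: ∅.
  x = 2: f ≡ 0 at y ∈ ∅; g ≡ 0 at y ∈ {7}; common: ∅.
  x = 3: f ≡ 0 at y ∈ ∅; g ≡ 0 at y ∈ {0}; common: ∅.
  x = 4: f ≡ 0 at y ∈ ∅; g ≡ 0 at y ∈ {4}; common: ∅.
  x = 5: f ≡ 0 at y ∈ ∅; g ≡ 0 at y ∈ {8}; common: ∅.
  x = 6: f ≡ 0 at y ∈ ∅; g ≡ 0 at y ∈ {1}; common: ∅.
  x = 7: f ≡ 0 at y ∈ {6, 8}; g ≡ 0 at y ∈ {5}; common: ∅.
  x = 8: f ≡ 0 at y ∈ {0}; g ≡ 0 at y ∈ {9}; common: ∅.
  x = 9: f ≡ 0 at y ∈ {0, 8}; g ≡ 0 at y ∈ {2}; common: ∅.
  x = 10: f ≡ 0 at y ∈ {1, 4}; g ≡ 0 at y ∈ {6}; common: ∅.
Collecting: common zeros = ∅, so the count is 0.
Comparison with the Bézout bound: 0 ≤ 2 = deg(f)·deg(g), as expected for curves with no common component (the affine F_11-count falls short of the bound because intersections may lie at infinity, over extension fields, or carry multiplicity).


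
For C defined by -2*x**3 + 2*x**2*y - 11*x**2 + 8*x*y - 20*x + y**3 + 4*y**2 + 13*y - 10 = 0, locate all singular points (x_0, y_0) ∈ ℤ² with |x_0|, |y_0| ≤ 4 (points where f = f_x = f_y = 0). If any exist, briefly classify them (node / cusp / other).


Singular points: {(-2, -1)}; classification: node.

Compute partial derivatives:
  f_x = -6*x**2 + 4*x*y - 22*x + 8*y - 20.
  f_y = 2*x**2 + 8*x + 3*y**2 + 8*y + 13.
Scan x_0 ∈ {−4, ..., 4}. For each x_0, f_y(x_0, y) is a polynomial in y; find its integer roots y ∈ {−4, ..., 4}, then test f_x and f at those candidates.
  x = -4: f_y(-4, y) = 3*y**2 + 8*y + 13; no integer root y with |y| ≤ 4.
  x = -3: f_y(-3, y) = 3*y**2 + 8*y + 7; no integer root y with |y| ≤ 4.
  x = -2: f_y(-2, y) = 3*y**2 + 8*y + 5; vanishes at y ∈ {-1}. (-2, -1): f_x = 0, f = 0 — SINGULAR.
  x = -1: f_y(-1, y) = 3*y**2 + 8*y + 7; no integer root y with |y| ≤ 4.
  x = 0: f_y(0, y) = 3*y**2 + 8*y + 13; no integer root y with |y| ≤ 4.
  x = 1: f_y(1, y) = 3*y**2 + 8*y + 23; no integer root y with |y| ≤ 4.
  x = 2: f_y(2, y) = 3*y**2 + 8*y + 37; no integer root y with |y| ≤ 4.
  x = 3: f_y(3, y) = 3*y**2 + 8*y + 55; no integer root y with |y| ≤ 4.
  x = 4: f_y(4, y) = 3*y**2 + 8*y + 77; no integer root y with |y| ≤ 4.
Only singular point on the grid: (-2, -1).
Classify: substitute x = -2 + u, y = -1 + v and expand: f = -2*u**3 + 2*u**2*v - u**2 + v**3 + v**2.
No constant or linear terms (consistent with a singular point). Quadratic part: -u**2 + v**2. Cubic part: -2*u**3 + 2*u**2*v + v**3.
The quadratic part v**2 - u**2 = (v − u)(v + u) splits into two distinct linear factors, so there are two distinct tangent lines y − -1 = ±(x − -2) — this is a node (ordinary double point).
Classification: node.


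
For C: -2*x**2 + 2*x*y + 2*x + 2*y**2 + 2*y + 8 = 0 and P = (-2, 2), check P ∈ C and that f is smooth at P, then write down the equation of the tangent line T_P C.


Tangent line at P: 14*x + 6*y + 16 = 0.

Step 1: f(-2, 2) = 0, so P lies on C.
Step 2: partial derivatives
  f_x(x, y) = -4*x + 2*y + 2, f_y(x, y) = 2*x + 4*y + 2.
  f_x(P) = 14, f_y(P) = 6 (gradient nonzero, so P is smooth).
Step 3: tangent line at P: 14·(x − -2) + 6·(y − 2) = 0.
Expanding: 14*x + 6*y + 16 = 0.
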